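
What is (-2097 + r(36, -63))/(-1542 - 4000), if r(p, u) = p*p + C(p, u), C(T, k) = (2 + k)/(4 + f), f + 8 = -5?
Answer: 3574/24939 ≈ 0.14331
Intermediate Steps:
f = -13 (f = -8 - 5 = -13)
C(T, k) = -2/9 - k/9 (C(T, k) = (2 + k)/(4 - 13) = (2 + k)/(-9) = (2 + k)*(-1/9) = -2/9 - k/9)
r(p, u) = -2/9 + p**2 - u/9 (r(p, u) = p*p + (-2/9 - u/9) = p**2 + (-2/9 - u/9) = -2/9 + p**2 - u/9)
(-2097 + r(36, -63))/(-1542 - 4000) = (-2097 + (-2/9 + 36**2 - 1/9*(-63)))/(-1542 - 4000) = (-2097 + (-2/9 + 1296 + 7))/(-5542) = (-2097 + 11725/9)*(-1/5542) = -7148/9*(-1/5542) = 3574/24939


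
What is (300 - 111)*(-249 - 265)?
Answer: -97146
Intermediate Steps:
(300 - 111)*(-249 - 265) = 189*(-514) = -97146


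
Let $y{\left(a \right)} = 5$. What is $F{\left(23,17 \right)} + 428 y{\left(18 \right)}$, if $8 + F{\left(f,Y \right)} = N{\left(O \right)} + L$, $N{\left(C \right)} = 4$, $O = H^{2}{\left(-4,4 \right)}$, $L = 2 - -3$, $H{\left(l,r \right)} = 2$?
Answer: $2141$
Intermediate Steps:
$L = 5$ ($L = 2 + 3 = 5$)
$O = 4$ ($O = 2^{2} = 4$)
$F{\left(f,Y \right)} = 1$ ($F{\left(f,Y \right)} = -8 + \left(4 + 5\right) = -8 + 9 = 1$)
$F{\left(23,17 \right)} + 428 y{\left(18 \right)} = 1 + 428 \cdot 5 = 1 + 2140 = 2141$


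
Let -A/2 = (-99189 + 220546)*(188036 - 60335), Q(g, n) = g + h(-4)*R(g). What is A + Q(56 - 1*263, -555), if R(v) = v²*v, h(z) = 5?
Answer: -31039169436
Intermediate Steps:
R(v) = v³
Q(g, n) = g + 5*g³
A = -30994820514 (A = -2*(-99189 + 220546)*(188036 - 60335) = -242714*127701 = -2*15497410257 = -30994820514)
A + Q(56 - 1*263, -555) = -30994820514 + ((56 - 1*263) + 5*(56 - 1*263)³) = -30994820514 + ((56 - 263) + 5*(56 - 263)³) = -30994820514 + (-207 + 5*(-207)³) = -30994820514 + (-207 + 5*(-8869743)) = -30994820514 + (-207 - 44348715) = -30994820514 - 44348922 = -31039169436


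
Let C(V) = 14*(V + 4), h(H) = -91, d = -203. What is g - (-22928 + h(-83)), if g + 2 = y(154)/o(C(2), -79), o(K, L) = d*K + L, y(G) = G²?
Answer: 394280511/17131 ≈ 23016.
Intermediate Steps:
C(V) = 56 + 14*V (C(V) = 14*(4 + V) = 56 + 14*V)
o(K, L) = L - 203*K (o(K, L) = -203*K + L = L - 203*K)
g = -57978/17131 (g = -2 + 154²/(-79 - 203*(56 + 14*2)) = -2 + 23716/(-79 - 203*(56 + 28)) = -2 + 23716/(-79 - 203*84) = -2 + 23716/(-79 - 17052) = -2 + 23716/(-17131) = -2 + 23716*(-1/17131) = -2 - 23716/17131 = -57978/17131 ≈ -3.3844)
g - (-22928 + h(-83)) = -57978/17131 - (-22928 - 91) = -57978/17131 - 1*(-23019) = -57978/17131 + 23019 = 394280511/17131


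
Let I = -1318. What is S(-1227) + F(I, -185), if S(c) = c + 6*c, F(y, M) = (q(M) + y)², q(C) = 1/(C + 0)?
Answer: 59159598036/34225 ≈ 1.7286e+6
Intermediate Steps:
q(C) = 1/C
F(y, M) = (y + 1/M)² (F(y, M) = (1/M + y)² = (y + 1/M)²)
S(c) = 7*c
S(-1227) + F(I, -185) = 7*(-1227) + (1 - 185*(-1318))²/(-185)² = -8589 + (1 + 243830)²/34225 = -8589 + (1/34225)*243831² = -8589 + (1/34225)*59453556561 = -8589 + 59453556561/34225 = 59159598036/34225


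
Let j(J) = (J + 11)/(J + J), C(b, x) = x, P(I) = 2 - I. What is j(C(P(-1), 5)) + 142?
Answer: 718/5 ≈ 143.60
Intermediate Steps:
j(J) = (11 + J)/(2*J) (j(J) = (11 + J)/((2*J)) = (11 + J)*(1/(2*J)) = (11 + J)/(2*J))
j(C(P(-1), 5)) + 142 = (1/2)*(11 + 5)/5 + 142 = (1/2)*(1/5)*16 + 142 = 8/5 + 142 = 718/5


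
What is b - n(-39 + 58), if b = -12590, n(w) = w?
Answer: -12609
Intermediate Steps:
b - n(-39 + 58) = -12590 - (-39 + 58) = -12590 - 1*19 = -12590 - 19 = -12609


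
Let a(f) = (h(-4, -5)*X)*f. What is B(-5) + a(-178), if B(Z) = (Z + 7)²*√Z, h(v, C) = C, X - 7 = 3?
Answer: 8900 + 4*I*√5 ≈ 8900.0 + 8.9443*I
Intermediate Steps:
X = 10 (X = 7 + 3 = 10)
B(Z) = √Z*(7 + Z)² (B(Z) = (7 + Z)²*√Z = √Z*(7 + Z)²)
a(f) = -50*f (a(f) = (-5*10)*f = -50*f)
B(-5) + a(-178) = √(-5)*(7 - 5)² - 50*(-178) = (I*√5)*2² + 8900 = (I*√5)*4 + 8900 = 4*I*√5 + 8900 = 8900 + 4*I*√5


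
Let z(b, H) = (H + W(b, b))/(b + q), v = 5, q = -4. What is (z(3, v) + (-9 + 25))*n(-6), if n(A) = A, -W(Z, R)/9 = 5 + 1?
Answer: -390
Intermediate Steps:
W(Z, R) = -54 (W(Z, R) = -9*(5 + 1) = -9*6 = -54)
z(b, H) = (-54 + H)/(-4 + b) (z(b, H) = (H - 54)/(b - 4) = (-54 + H)/(-4 + b))
(z(3, v) + (-9 + 25))*n(-6) = ((-54 + 5)/(-4 + 3) + (-9 + 25))*(-6) = (-49/(-1) + 16)*(-6) = (-1*(-49) + 16)*(-6) = (49 + 16)*(-6) = 65*(-6) = -390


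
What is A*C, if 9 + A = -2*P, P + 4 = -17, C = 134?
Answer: 4422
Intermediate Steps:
P = -21 (P = -4 - 17 = -21)
A = 33 (A = -9 - 2*(-21) = -9 + 42 = 33)
A*C = 33*134 = 4422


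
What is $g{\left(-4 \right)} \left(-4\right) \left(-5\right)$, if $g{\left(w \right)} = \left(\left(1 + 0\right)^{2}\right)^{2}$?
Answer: $20$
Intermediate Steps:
$g{\left(w \right)} = 1$ ($g{\left(w \right)} = \left(1^{2}\right)^{2} = 1^{2} = 1$)
$g{\left(-4 \right)} \left(-4\right) \left(-5\right) = 1 \left(-4\right) \left(-5\right) = \left(-4\right) \left(-5\right) = 20$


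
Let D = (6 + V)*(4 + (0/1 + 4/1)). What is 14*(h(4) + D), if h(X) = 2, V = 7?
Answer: 1484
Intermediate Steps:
D = 104 (D = (6 + 7)*(4 + (0/1 + 4/1)) = 13*(4 + (0*1 + 4*1)) = 13*(4 + (0 + 4)) = 13*(4 + 4) = 13*8 = 104)
14*(h(4) + D) = 14*(2 + 104) = 14*106 = 1484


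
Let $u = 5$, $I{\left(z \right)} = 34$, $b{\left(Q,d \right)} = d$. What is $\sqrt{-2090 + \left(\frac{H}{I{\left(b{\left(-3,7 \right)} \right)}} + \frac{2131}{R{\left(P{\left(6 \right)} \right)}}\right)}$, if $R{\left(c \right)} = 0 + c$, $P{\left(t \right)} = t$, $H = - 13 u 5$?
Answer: $\frac{2 i \sqrt{1134291}}{51} \approx 41.766 i$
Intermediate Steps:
$H = -325$ ($H = \left(-13\right) 5 \cdot 5 = \left(-65\right) 5 = -325$)
$R{\left(c \right)} = c$
$\sqrt{-2090 + \left(\frac{H}{I{\left(b{\left(-3,7 \right)} \right)}} + \frac{2131}{R{\left(P{\left(6 \right)} \right)}}\right)} = \sqrt{-2090 + \left(- \frac{325}{34} + \frac{2131}{6}\right)} = \sqrt{-2090 + \frac{17626}{51}} = \sqrt{- \frac{88964}{51}} = \frac{2 i \sqrt{1134291}}{51}$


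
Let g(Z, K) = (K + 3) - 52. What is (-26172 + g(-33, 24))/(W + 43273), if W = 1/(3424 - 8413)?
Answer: -130696833/215888996 ≈ -0.60539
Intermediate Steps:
g(Z, K) = -49 + K (g(Z, K) = (3 + K) - 52 = -49 + K)
W = -1/4989 (W = 1/(-4989) = -1/4989 ≈ -0.00020044)
(-26172 + g(-33, 24))/(W + 43273) = (-26172 + (-49 + 24))/(-1/4989 + 43273) = (-26172 - 25)/(215888996/4989) = -26197*4989/215888996 = -130696833/215888996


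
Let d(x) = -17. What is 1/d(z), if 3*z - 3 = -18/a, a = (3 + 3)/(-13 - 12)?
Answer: -1/17 ≈ -0.058824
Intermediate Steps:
a = -6/25 (a = 6/(-25) = 6*(-1/25) = -6/25 ≈ -0.24000)
z = 26 (z = 1 + (-18/(-6/25))/3 = 1 + (-18*(-25/6))/3 = 1 + (⅓)*75 = 1 + 25 = 26)
1/d(z) = 1/(-17) = -1/17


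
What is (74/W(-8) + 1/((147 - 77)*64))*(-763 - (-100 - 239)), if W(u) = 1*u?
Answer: 2196267/560 ≈ 3921.9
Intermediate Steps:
W(u) = u
(74/W(-8) + 1/((147 - 77)*64))*(-763 - (-100 - 239)) = (74/(-8) + 1/((147 - 77)*64))*(-763 - (-100 - 239)) = (74*(-⅛) + (1/64)/70)*(-763 - 1*(-339)) = (-37/4 + (1/70)*(1/64))*(-763 + 339) = (-37/4 + 1/4480)*(-424) = -41439/4480*(-424) = 2196267/560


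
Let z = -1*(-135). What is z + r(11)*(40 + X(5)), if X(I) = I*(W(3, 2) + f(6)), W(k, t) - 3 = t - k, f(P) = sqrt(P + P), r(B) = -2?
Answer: 35 - 20*sqrt(3) ≈ 0.35898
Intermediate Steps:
f(P) = sqrt(2)*sqrt(P) (f(P) = sqrt(2*P) = sqrt(2)*sqrt(P))
W(k, t) = 3 + t - k (W(k, t) = 3 + (t - k) = 3 + t - k)
z = 135
X(I) = I*(2 + 2*sqrt(3)) (X(I) = I*((3 + 2 - 1*3) + sqrt(2)*sqrt(6)) = I*((3 + 2 - 3) + 2*sqrt(3)) = I*(2 + 2*sqrt(3)))
z + r(11)*(40 + X(5)) = 135 - 2*(40 + 2*5*(1 + sqrt(3))) = 135 - 2*(40 + (10 + 10*sqrt(3))) = 135 - 2*(50 + 10*sqrt(3)) = 135 + (-100 - 20*sqrt(3)) = 35 - 20*sqrt(3)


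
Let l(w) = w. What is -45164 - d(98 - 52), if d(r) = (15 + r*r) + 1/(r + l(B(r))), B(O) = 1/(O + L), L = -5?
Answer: -89245706/1887 ≈ -47295.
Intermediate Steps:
B(O) = 1/(-5 + O) (B(O) = 1/(O - 5) = 1/(-5 + O))
d(r) = 15 + r**2 + 1/(r + 1/(-5 + r)) (d(r) = (15 + r*r) + 1/(r + 1/(-5 + r)) = (15 + r**2) + 1/(r + 1/(-5 + r)) = 15 + r**2 + 1/(r + 1/(-5 + r)))
-45164 - d(98 - 52) = -45164 - (15 + (98 - 52)**2 + (-5 + (98 - 52))*(1 + (98 - 52)**3 + 15*(98 - 52)))/(1 + (98 - 52)*(-5 + (98 - 52))) = -45164 - (15 + 46**2 + (-5 + 46)*(1 + 46**3 + 15*46))/(1 + 46*(-5 + 46)) = -45164 - (15 + 2116 + 41*(1 + 97336 + 690))/(1 + 46*41) = -45164 - (15 + 2116 + 41*98027)/(1 + 1886) = -45164 - (15 + 2116 + 4019107)/1887 = -45164 - 4021238/1887 = -89245706/1887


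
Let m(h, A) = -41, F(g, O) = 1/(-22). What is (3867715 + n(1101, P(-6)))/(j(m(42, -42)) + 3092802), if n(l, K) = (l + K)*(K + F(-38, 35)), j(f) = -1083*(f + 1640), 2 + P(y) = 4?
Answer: 28379053/9981290 ≈ 2.8432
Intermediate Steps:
F(g, O) = -1/22
P(y) = 2 (P(y) = -2 + 4 = 2)
j(f) = -1776120 - 1083*f (j(f) = -1083*(1640 + f) = -1776120 - 1083*f)
n(l, K) = (-1/22 + K)*(K + l) (n(l, K) = (l + K)*(K - 1/22) = (K + l)*(-1/22 + K) = (-1/22 + K)*(K + l))
(3867715 + n(1101, P(-6)))/(j(m(42, -42)) + 3092802) = (3867715 + (2² - 1/22*2 - 1/22*1101 + 2*1101))/((-1776120 - 1083*(-41)) + 3092802) = (3867715 + (4 - 1/11 - 1101/22 + 2202))/((-1776120 + 44403) + 3092802) = (3867715 + 47429/22)/(-1731717 + 3092802) = (85137159/22)/1361085 = (85137159/22)*(1/1361085) = 28379053/9981290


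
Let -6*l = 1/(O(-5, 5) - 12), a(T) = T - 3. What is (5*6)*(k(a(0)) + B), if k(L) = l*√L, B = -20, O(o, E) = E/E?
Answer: -600 + 5*I*√3/11 ≈ -600.0 + 0.7873*I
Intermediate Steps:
O(o, E) = 1
a(T) = -3 + T
l = 1/66 (l = -1/(6*(1 - 12)) = -⅙/(-11) = -⅙*(-1/11) = 1/66 ≈ 0.015152)
k(L) = √L/66
(5*6)*(k(a(0)) + B) = (5*6)*(√(-3 + 0)/66 - 20) = 30*(√(-3)/66 - 20) = 30*((I*√3)/66 - 20) = 30*(I*√3/66 - 20) = 30*(-20 + I*√3/66) = -600 + 5*I*√3/11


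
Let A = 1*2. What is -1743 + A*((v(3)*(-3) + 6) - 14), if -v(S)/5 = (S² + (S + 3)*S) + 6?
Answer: -769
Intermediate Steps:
v(S) = -30 - 5*S² - 5*S*(3 + S) (v(S) = -5*((S² + (S + 3)*S) + 6) = -5*((S² + (3 + S)*S) + 6) = -5*((S² + S*(3 + S)) + 6) = -5*(6 + S² + S*(3 + S)) = -30 - 5*S² - 5*S*(3 + S))
A = 2
-1743 + A*((v(3)*(-3) + 6) - 14) = -1743 + 2*(((-30 - 15*3 - 10*3²)*(-3) + 6) - 14) = -1743 + 2*(((-30 - 45 - 10*9)*(-3) + 6) - 14) = -1743 + 2*(((-30 - 45 - 90)*(-3) + 6) - 14) = -1743 + 2*((-165*(-3) + 6) - 14) = -1743 + 2*((495 + 6) - 14) = -1743 + 2*(501 - 14) = -1743 + 2*487 = -1743 + 974 = -769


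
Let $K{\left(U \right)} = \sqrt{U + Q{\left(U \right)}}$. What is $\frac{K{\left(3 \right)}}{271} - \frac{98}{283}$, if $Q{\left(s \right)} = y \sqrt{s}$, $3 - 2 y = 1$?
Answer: $- \frac{98}{283} + \frac{\sqrt{3 + \sqrt{3}}}{271} \approx -0.33826$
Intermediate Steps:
$y = 1$ ($y = \frac{3}{2} - \frac{1}{2} = 1$)
$Q{\left(s \right)} = \sqrt{s}$ ($Q{\left(s \right)} = 1 \sqrt{s} = \sqrt{s}$)
$K{\left(U \right)} = \sqrt{U + \sqrt{U}}$
$\frac{K{\left(3 \right)}}{271} - \frac{98}{283} = \frac{\sqrt{3 + \sqrt{3}}}{271} - \frac{98}{283} = - \frac{98}{283} + \frac{\sqrt{3 + \sqrt{3}}}{271}$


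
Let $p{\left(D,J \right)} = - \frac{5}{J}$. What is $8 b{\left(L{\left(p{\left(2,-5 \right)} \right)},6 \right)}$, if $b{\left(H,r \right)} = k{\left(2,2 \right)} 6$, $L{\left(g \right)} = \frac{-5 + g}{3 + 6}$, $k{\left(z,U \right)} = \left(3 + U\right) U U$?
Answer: $960$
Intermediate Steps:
$k{\left(z,U \right)} = U^{2} \left(3 + U\right)$ ($k{\left(z,U \right)} = U \left(3 + U\right) U = U^{2} \left(3 + U\right)$)
$L{\left(g \right)} = - \frac{5}{9} + \frac{g}{9}$ ($L{\left(g \right)} = \frac{-5 + g}{9} = \left(-5 + g\right) \frac{1}{9} = - \frac{5}{9} + \frac{g}{9}$)
$b{\left(H,r \right)} = 120$ ($b{\left(H,r \right)} = 2^{2} \left(3 + 2\right) 6 = 4 \cdot 5 \cdot 6 = 20 \cdot 6 = 120$)
$8 b{\left(L{\left(p{\left(2,-5 \right)} \right)},6 \right)} = 8 \cdot 120 = 960$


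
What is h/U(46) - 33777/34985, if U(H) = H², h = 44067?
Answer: 1470211863/74028260 ≈ 19.860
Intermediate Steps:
h/U(46) - 33777/34985 = 44067/(46²) - 33777/34985 = 44067/2116 - 33777*1/34985 = 44067*(1/2116) - 33777/34985 = 44067/2116 - 33777/34985 = 1470211863/74028260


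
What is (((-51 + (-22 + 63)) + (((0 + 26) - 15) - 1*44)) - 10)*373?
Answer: -19769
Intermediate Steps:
(((-51 + (-22 + 63)) + (((0 + 26) - 15) - 1*44)) - 10)*373 = (((-51 + 41) + ((26 - 15) - 44)) - 10)*373 = ((-10 + (11 - 44)) - 10)*373 = ((-10 - 33) - 10)*373 = (-43 - 10)*373 = -53*373 = -19769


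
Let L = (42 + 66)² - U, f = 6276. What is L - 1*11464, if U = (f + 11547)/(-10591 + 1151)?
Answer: 1905823/9440 ≈ 201.89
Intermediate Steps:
U = -17823/9440 (U = (6276 + 11547)/(-10591 + 1151) = 17823/(-9440) = 17823*(-1/9440) = -17823/9440 ≈ -1.8880)
L = 110125983/9440 (L = (42 + 66)² - 1*(-17823/9440) = 108² + 17823/9440 = 11664 + 17823/9440 = 110125983/9440 ≈ 11666.)
L - 1*11464 = 110125983/9440 - 1*11464 = 110125983/9440 - 11464 = 1905823/9440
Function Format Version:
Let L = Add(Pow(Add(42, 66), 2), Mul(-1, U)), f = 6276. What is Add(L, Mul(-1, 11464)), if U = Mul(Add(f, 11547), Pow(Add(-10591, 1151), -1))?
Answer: Rational(1905823, 9440) ≈ 201.89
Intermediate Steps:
U = Rational(-17823, 9440) (U = Mul(Add(6276, 11547), Pow(Add(-10591, 1151), -1)) = Mul(17823, Pow(-9440, -1)) = Mul(17823, Rational(-1, 9440)) = Rational(-17823, 9440) ≈ -1.8880)
L = Rational(110125983, 9440) (L = Add(Pow(Add(42, 66), 2), Mul(-1, Rational(-17823, 9440))) = Add(Pow(108, 2), Rational(17823, 9440)) = Add(11664, Rational(17823, 9440)) = Rational(110125983, 9440) ≈ 11666.)
Add(L, Mul(-1, 11464)) = Add(Rational(110125983, 9440), Mul(-1, 11464)) = Add(Rational(110125983, 9440), -11464) = Rational(1905823, 9440)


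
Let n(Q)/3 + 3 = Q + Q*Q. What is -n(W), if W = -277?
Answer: -229347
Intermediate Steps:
n(Q) = -9 + 3*Q + 3*Q² (n(Q) = -9 + 3*(Q + Q*Q) = -9 + 3*(Q + Q²) = -9 + (3*Q + 3*Q²) = -9 + 3*Q + 3*Q²)
-n(W) = -(-9 + 3*(-277) + 3*(-277)²) = -(-9 - 831 + 3*76729) = -(-9 - 831 + 230187) = -1*229347 = -229347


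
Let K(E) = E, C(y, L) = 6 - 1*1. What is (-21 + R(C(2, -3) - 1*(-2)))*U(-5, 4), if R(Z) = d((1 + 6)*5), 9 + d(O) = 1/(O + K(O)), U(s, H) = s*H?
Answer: 4198/7 ≈ 599.71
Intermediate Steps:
U(s, H) = H*s
C(y, L) = 5 (C(y, L) = 6 - 1 = 5)
d(O) = -9 + 1/(2*O) (d(O) = -9 + 1/(O + O) = -9 + 1/(2*O))
R(Z) = -629/70 (R(Z) = -9 + 1/(2*(((1 + 6)*5))) = -9 + 1/(2*((7*5))) = -9 + (½)/35 = -9 + (½)*(1/35) = -9 + 1/70 = -629/70)
(-21 + R(C(2, -3) - 1*(-2)))*U(-5, 4) = (-21 - 629/70)*(4*(-5)) = -2099/70*(-20) = 4198/7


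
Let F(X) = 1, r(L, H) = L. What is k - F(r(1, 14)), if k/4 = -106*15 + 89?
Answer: -6005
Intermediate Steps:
k = -6004 (k = 4*(-106*15 + 89) = 4*(-1590 + 89) = 4*(-1501) = -6004)
k - F(r(1, 14)) = -6004 - 1*1 = -6004 - 1 = -6005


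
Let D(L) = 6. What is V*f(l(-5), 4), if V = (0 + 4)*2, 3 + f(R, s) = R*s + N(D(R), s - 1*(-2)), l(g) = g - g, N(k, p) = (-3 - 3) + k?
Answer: -24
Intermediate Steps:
N(k, p) = -6 + k
l(g) = 0
f(R, s) = -3 + R*s (f(R, s) = -3 + (R*s + (-6 + 6)) = -3 + (R*s + 0) = -3 + R*s)
V = 8 (V = 4*2 = 8)
V*f(l(-5), 4) = 8*(-3 + 0*4) = 8*(-3 + 0) = 8*(-3) = -24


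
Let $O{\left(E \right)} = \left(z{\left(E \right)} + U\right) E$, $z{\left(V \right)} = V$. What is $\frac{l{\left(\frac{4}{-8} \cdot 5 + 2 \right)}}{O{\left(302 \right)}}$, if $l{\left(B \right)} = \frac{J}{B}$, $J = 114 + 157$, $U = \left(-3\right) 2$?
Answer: $- \frac{271}{44696} \approx -0.0060632$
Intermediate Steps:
$U = -6$
$O{\left(E \right)} = E \left(-6 + E\right)$ ($O{\left(E \right)} = \left(E - 6\right) E = \left(-6 + E\right) E = E \left(-6 + E\right)$)
$J = 271$
$l{\left(B \right)} = \frac{271}{B}$
$\frac{l{\left(\frac{4}{-8} \cdot 5 + 2 \right)}}{O{\left(302 \right)}} = \frac{271 \frac{1}{\frac{4}{-8} \cdot 5 + 2}}{302 \left(-6 + 302\right)} = \frac{271 \frac{1}{4 \left(- \frac{1}{8}\right) 5 + 2}}{302 \cdot 296} = \frac{271 \frac{1}{\left(- \frac{1}{2}\right) 5 + 2}}{89392} = \frac{271}{- \frac{5}{2} + 2} \cdot \frac{1}{89392} = \frac{271}{- \frac{1}{2}} \cdot \frac{1}{89392} = 271 \left(-2\right) \frac{1}{89392} = \left(-542\right) \frac{1}{89392} = - \frac{271}{44696}$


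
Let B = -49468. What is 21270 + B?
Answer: -28198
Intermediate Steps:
21270 + B = 21270 - 49468 = -28198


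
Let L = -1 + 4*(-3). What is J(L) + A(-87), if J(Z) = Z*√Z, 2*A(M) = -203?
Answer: -203/2 - 13*I*√13 ≈ -101.5 - 46.872*I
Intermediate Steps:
A(M) = -203/2 (A(M) = (½)*(-203) = -203/2)
L = -13 (L = -1 - 12 = -13)
J(Z) = Z^(3/2)
J(L) + A(-87) = (-13)^(3/2) - 203/2 = -13*I*√13 - 203/2 = -203/2 - 13*I*√13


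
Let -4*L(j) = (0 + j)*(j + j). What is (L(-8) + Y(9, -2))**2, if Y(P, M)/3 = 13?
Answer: 49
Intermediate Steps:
Y(P, M) = 39 (Y(P, M) = 3*13 = 39)
L(j) = -j**2/2 (L(j) = -(0 + j)*(j + j)/4 = -j*2*j/4 = -j**2/2)
(L(-8) + Y(9, -2))**2 = (-1/2*(-8)**2 + 39)**2 = (-1/2*64 + 39)**2 = (-32 + 39)**2 = 7**2 = 49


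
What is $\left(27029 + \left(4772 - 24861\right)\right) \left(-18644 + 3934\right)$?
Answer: $-102087400$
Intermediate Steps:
$\left(27029 + \left(4772 - 24861\right)\right) \left(-18644 + 3934\right) = \left(27029 - 20089\right) \left(-14710\right) = 6940 \left(-14710\right) = -102087400$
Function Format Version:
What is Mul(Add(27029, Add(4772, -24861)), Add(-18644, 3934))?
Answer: -102087400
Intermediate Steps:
Mul(Add(27029, Add(4772, -24861)), Add(-18644, 3934)) = Mul(Add(27029, -20089), -14710) = Mul(6940, -14710) = -102087400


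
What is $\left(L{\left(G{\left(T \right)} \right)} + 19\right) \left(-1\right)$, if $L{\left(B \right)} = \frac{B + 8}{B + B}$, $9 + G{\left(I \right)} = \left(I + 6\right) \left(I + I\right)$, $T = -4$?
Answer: $- \frac{967}{50} \approx -19.34$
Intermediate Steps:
$G{\left(I \right)} = -9 + 2 I \left(6 + I\right)$ ($G{\left(I \right)} = -9 + \left(I + 6\right) \left(I + I\right) = -9 + \left(6 + I\right) 2 I = -9 + 2 I \left(6 + I\right)$)
$L{\left(B \right)} = \frac{8 + B}{2 B}$
$\left(L{\left(G{\left(T \right)} \right)} + 19\right) \left(-1\right) = \left(\frac{8 + \left(-9 + 2 \left(-4\right)^{2} + 12 \left(-4\right)\right)}{2 \left(-9 + 2 \left(-4\right)^{2} + 12 \left(-4\right)\right)} + 19\right) \left(-1\right) = \left(\frac{8 - 25}{2 \left(-9 + 2 \cdot 16 - 48\right)} + 19\right) \left(-1\right) = \left(\frac{8 - 25}{2 \left(-9 + 32 - 48\right)} + 19\right) \left(-1\right) = \left(\frac{8 - 25}{2 \left(-25\right)} + 19\right) \left(-1\right) = \left(\frac{1}{2} \left(- \frac{1}{25}\right) \left(-17\right) + 19\right) \left(-1\right) = \left(\frac{17}{50} + 19\right) \left(-1\right) = \frac{967}{50} \left(-1\right) = - \frac{967}{50}$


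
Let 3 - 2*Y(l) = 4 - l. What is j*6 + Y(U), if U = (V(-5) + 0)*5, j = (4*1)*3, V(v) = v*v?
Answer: 134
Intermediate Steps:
V(v) = v²
j = 12 (j = 4*3 = 12)
U = 125 (U = ((-5)² + 0)*5 = (25 + 0)*5 = 25*5 = 125)
Y(l) = -½ + l/2 (Y(l) = 3/2 - (4 - l)/2 = 3/2 + (-2 + l/2) = -½ + l/2)
j*6 + Y(U) = 12*6 + (-½ + (½)*125) = 72 + (-½ + 125/2) = 72 + 62 = 134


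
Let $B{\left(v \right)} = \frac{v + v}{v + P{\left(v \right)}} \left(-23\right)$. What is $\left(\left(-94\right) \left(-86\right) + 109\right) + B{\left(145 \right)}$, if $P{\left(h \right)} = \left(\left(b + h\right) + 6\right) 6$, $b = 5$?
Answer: $\frac{384781}{47} \approx 8186.8$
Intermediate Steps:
$P{\left(h \right)} = 66 + 6 h$ ($P{\left(h \right)} = \left(\left(5 + h\right) + 6\right) 6 = \left(11 + h\right) 6 = 66 + 6 h$)
$B{\left(v \right)} = - \frac{46 v}{66 + 7 v}$ ($B{\left(v \right)} = \frac{v + v}{v + \left(66 + 6 v\right)} \left(-23\right) = \frac{2 v}{66 + 7 v} \left(-23\right) = - \frac{46 v}{66 + 7 v}$)
$\left(\left(-94\right) \left(-86\right) + 109\right) + B{\left(145 \right)} = \left(\left(-94\right) \left(-86\right) + 109\right) - \frac{6670}{66 + 7 \cdot 145} = \left(8084 + 109\right) - \frac{6670}{66 + 1015} = 8193 - \frac{6670}{1081} = 8193 - 6670 \cdot \frac{1}{1081} = 8193 - \frac{290}{47} = \frac{384781}{47}$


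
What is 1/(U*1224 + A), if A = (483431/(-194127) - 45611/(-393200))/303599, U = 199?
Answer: 23173935240303600/5644614449910958930997 ≈ 4.1055e-6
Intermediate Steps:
A = -181230742603/23173935240303600 (A = (483431*(-1/194127) - 45611*(-1/393200))*(1/303599) = (-483431/194127 + 45611/393200)*(1/303599) = -181230742603/76330736400*1/303599 = -181230742603/23173935240303600 ≈ -7.8205e-6)
1/(U*1224 + A) = 1/(199*1224 - 181230742603/23173935240303600) = 1/(243576 - 181230742603/23173935240303600) = 1/(5644614449910958930997/23173935240303600) = 23173935240303600/5644614449910958930997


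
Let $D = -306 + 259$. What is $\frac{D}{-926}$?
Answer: $\frac{47}{926} \approx 0.050756$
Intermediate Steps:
$D = -47$
$\frac{D}{-926} = - \frac{47}{-926} = \left(-47\right) \left(- \frac{1}{926}\right) = \frac{47}{926}$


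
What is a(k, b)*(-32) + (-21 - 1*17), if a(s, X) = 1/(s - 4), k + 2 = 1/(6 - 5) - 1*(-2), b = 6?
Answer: -82/3 ≈ -27.333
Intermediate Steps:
k = 1 (k = -2 + (1/(6 - 5) - 1*(-2)) = -2 + (1/1 + 2) = -2 + (1 + 2) = -2 + 3 = 1)
a(s, X) = 1/(-4 + s)
a(k, b)*(-32) + (-21 - 1*17) = -32/(-4 + 1) + (-21 - 1*17) = -32/(-3) + (-21 - 17) = -⅓*(-32) - 38 = 32/3 - 38 = -82/3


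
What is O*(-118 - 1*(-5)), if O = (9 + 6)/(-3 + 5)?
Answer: -1695/2 ≈ -847.50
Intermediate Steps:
O = 15/2 ≈ 7.5000
O*(-118 - 1*(-5)) = 15*(-118 - 1*(-5))/2 = 15*(-118 + 5)/2 = (15/2)*(-113) = -1695/2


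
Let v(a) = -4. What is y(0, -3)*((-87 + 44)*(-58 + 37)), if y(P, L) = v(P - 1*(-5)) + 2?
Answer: -1806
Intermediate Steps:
y(P, L) = -2 (y(P, L) = -4 + 2 = -2)
y(0, -3)*((-87 + 44)*(-58 + 37)) = -2*(-87 + 44)*(-58 + 37) = -(-86)*(-21) = -2*903 = -1806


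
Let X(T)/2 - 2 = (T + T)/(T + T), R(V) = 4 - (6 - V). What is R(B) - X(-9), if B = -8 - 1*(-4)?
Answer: -12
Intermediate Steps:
B = -4 (B = -8 + 4 = -4)
R(V) = -2 + V (R(V) = 4 + (-6 + V) = -2 + V)
X(T) = 6 (X(T) = 4 + 2*((T + T)/(T + T)) = 4 + 2*((2*T)/((2*T))) = 4 + 2*((2*T)*(1/(2*T))) = 4 + 2*1 = 4 + 2 = 6)
R(B) - X(-9) = (-2 - 4) - 1*6 = -6 - 6 = -12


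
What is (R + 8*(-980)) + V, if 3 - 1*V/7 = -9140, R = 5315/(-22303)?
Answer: 1252553468/22303 ≈ 56161.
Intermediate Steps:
R = -5315/22303 (R = 5315*(-1/22303) = -5315/22303 ≈ -0.23831)
V = 64001 (V = 21 - 7*(-9140) = 21 + 63980 = 64001)
(R + 8*(-980)) + V = (-5315/22303 + 8*(-980)) + 64001 = (-5315/22303 - 7840) + 64001 = -174860835/22303 + 64001 = 1252553468/22303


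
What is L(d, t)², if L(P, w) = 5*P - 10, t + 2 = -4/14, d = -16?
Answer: 8100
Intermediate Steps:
t = -16/7 (t = -2 - 4/14 = -2 - 4*1/14 = -2 - 2/7 = -16/7 ≈ -2.2857)
L(P, w) = -10 + 5*P
L(d, t)² = (-10 + 5*(-16))² = (-10 - 80)² = (-90)² = 8100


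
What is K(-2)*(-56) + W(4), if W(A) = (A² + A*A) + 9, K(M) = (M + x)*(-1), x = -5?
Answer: -351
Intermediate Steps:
K(M) = 5 - M (K(M) = (M - 5)*(-1) = (-5 + M)*(-1) = 5 - M)
W(A) = 9 + 2*A² (W(A) = (A² + A²) + 9 = 2*A² + 9 = 9 + 2*A²)
K(-2)*(-56) + W(4) = (5 - 1*(-2))*(-56) + (9 + 2*4²) = (5 + 2)*(-56) + (9 + 2*16) = 7*(-56) + (9 + 32) = -392 + 41 = -351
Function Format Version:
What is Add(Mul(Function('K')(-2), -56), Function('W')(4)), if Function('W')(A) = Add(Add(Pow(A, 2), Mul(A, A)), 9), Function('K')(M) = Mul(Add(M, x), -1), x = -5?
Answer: -351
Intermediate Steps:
Function('K')(M) = Add(5, Mul(-1, M)) (Function('K')(M) = Mul(Add(M, -5), -1) = Mul(Add(-5, M), -1) = Add(5, Mul(-1, M)))
Function('W')(A) = Add(9, Mul(2, Pow(A, 2))) (Function('W')(A) = Add(Add(Pow(A, 2), Pow(A, 2)), 9) = Add(Mul(2, Pow(A, 2)), 9) = Add(9, Mul(2, Pow(A, 2))))
Add(Mul(Function('K')(-2), -56), Function('W')(4)) = Add(Mul(Add(5, Mul(-1, -2)), -56), Add(9, Mul(2, Pow(4, 2)))) = Add(Mul(Add(5, 2), -56), Add(9, Mul(2, 16))) = Add(Mul(7, -56), Add(9, 32)) = Add(-392, 41) = -351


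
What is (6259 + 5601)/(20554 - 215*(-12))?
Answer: 5930/11567 ≈ 0.51267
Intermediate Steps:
(6259 + 5601)/(20554 - 215*(-12)) = 11860/(20554 + 2580) = 11860/23134 = 11860*(1/23134) = 5930/11567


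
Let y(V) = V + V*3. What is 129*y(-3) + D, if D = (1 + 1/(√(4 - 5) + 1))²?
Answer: -1546 - 3*I/2 ≈ -1546.0 - 1.5*I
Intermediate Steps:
y(V) = 4*V (y(V) = V + 3*V = 4*V)
D = (1 + (1 - I)/2)² (D = (1 + 1/(√(-1) + 1))² = (1 + 1/(I + 1))² = (1 + 1/(1 + I))² = (1 + (1 - I)/2)² ≈ 2.0 - 1.5*I)
129*y(-3) + D = 129*(4*(-3)) + (2 - 3*I/2) = 129*(-12) + (2 - 3*I/2) = -1548 + (2 - 3*I/2) = -1546 - 3*I/2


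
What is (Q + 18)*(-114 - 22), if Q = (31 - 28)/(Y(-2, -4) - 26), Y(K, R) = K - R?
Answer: -2431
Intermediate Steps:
Q = -⅛ (Q = (31 - 28)/((-2 - 1*(-4)) - 26) = 3/((-2 + 4) - 26) = 3/(2 - 26) = 3/(-24) = 3*(-1/24) = -⅛ ≈ -0.12500)
(Q + 18)*(-114 - 22) = (-⅛ + 18)*(-114 - 22) = (143/8)*(-136) = -2431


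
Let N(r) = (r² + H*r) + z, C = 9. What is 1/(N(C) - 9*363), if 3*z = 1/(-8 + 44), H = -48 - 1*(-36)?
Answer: -108/355751 ≈ -0.00030358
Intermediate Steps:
H = -12 (H = -48 + 36 = -12)
z = 1/108 (z = 1/(3*(-8 + 44)) = (⅓)/36 = (⅓)*(1/36) = 1/108 ≈ 0.0092593)
N(r) = 1/108 + r² - 12*r (N(r) = (r² - 12*r) + 1/108 = 1/108 + r² - 12*r)
1/(N(C) - 9*363) = 1/((1/108 + 9² - 12*9) - 9*363) = 1/((1/108 + 81 - 108) - 3267) = 1/(-2915/108 - 3267) = 1/(-355751/108) = -108/355751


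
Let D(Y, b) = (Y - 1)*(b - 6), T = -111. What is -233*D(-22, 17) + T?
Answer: 58838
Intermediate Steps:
D(Y, b) = (-1 + Y)*(-6 + b)
-233*D(-22, 17) + T = -233*(6 - 1*17 - 6*(-22) - 22*17) - 111 = -233*(6 - 17 + 132 - 374) - 111 = -233*(-253) - 111 = 58949 - 111 = 58838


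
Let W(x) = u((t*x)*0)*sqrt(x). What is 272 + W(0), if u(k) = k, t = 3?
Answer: 272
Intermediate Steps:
W(x) = 0 (W(x) = ((3*x)*0)*sqrt(x) = 0*sqrt(x) = 0)
272 + W(0) = 272 + 0 = 272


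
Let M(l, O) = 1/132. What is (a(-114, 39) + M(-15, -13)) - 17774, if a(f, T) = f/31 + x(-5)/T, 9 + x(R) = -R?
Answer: -945706381/53196 ≈ -17778.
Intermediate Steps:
x(R) = -9 - R
a(f, T) = -4/T + f/31 (a(f, T) = f/31 + (-9 - 1*(-5))/T = f*(1/31) + (-9 + 5)/T = f/31 - 4/T = -4/T + f/31)
M(l, O) = 1/132
(a(-114, 39) + M(-15, -13)) - 17774 = ((-4/39 + (1/31)*(-114)) + 1/132) - 17774 = ((-4*1/39 - 114/31) + 1/132) - 17774 = ((-4/39 - 114/31) + 1/132) - 17774 = (-4570/1209 + 1/132) - 17774 = -200677/53196 - 17774 = -945706381/53196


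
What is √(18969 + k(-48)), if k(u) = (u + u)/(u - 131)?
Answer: 3*√67533657/179 ≈ 137.73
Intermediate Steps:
k(u) = 2*u/(-131 + u) (k(u) = (2*u)/(-131 + u) = 2*u/(-131 + u))
√(18969 + k(-48)) = √(18969 + 2*(-48)/(-131 - 48)) = √(18969 + 2*(-48)/(-179)) = √(18969 + 2*(-48)*(-1/179)) = √(18969 + 96/179) = √(3395547/179) = 3*√67533657/179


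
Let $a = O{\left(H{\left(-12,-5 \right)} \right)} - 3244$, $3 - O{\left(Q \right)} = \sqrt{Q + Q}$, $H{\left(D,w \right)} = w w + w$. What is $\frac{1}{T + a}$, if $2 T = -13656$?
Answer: $- \frac{10069}{101384721} + \frac{2 \sqrt{10}}{101384721} \approx -9.9252 \cdot 10^{-5}$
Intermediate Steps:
$H{\left(D,w \right)} = w + w^{2}$ ($H{\left(D,w \right)} = w^{2} + w = w + w^{2}$)
$O{\left(Q \right)} = 3 - \sqrt{2} \sqrt{Q}$ ($O{\left(Q \right)} = 3 - \sqrt{Q + Q} = 3 - \sqrt{2 Q} = 3 - \sqrt{2} \sqrt{Q}$)
$T = -6828$ ($T = \frac{1}{2} \left(-13656\right) = -6828$)
$a = -3241 - 2 \sqrt{10}$ ($a = \left(3 - \sqrt{2} \sqrt{- 5 \left(1 - 5\right)}\right) - 3244 = \left(3 - \sqrt{2} \sqrt{\left(-5\right) \left(-4\right)}\right) - 3244 = \left(3 - \sqrt{2} \sqrt{20}\right) - 3244 = \left(3 - \sqrt{2} \cdot 2 \sqrt{5}\right) - 3244 = \left(3 - 2 \sqrt{10}\right) - 3244 = -3241 - 2 \sqrt{10} \approx -3247.3$)
$\frac{1}{T + a} = \frac{1}{-6828 - \left(3241 + 2 \sqrt{10}\right)} = \frac{1}{-10069 - 2 \sqrt{10}}$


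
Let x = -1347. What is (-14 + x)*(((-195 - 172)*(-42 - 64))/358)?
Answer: -26472811/179 ≈ -1.4789e+5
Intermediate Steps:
(-14 + x)*(((-195 - 172)*(-42 - 64))/358) = (-14 - 1347)*(((-195 - 172)*(-42 - 64))/358) = -1361*(-367*(-106))/358 = -52945622/358 = -1361*19451/179 = -26472811/179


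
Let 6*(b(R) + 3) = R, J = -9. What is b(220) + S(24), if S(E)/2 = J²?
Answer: 587/3 ≈ 195.67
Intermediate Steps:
S(E) = 162 (S(E) = 2*(-9)² = 2*81 = 162)
b(R) = -3 + R/6
b(220) + S(24) = (-3 + (⅙)*220) + 162 = (-3 + 110/3) + 162 = 101/3 + 162 = 587/3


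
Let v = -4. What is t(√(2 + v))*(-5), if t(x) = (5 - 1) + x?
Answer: -20 - 5*I*√2 ≈ -20.0 - 7.0711*I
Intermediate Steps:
t(x) = 4 + x
t(√(2 + v))*(-5) = (4 + √(2 - 4))*(-5) = (4 + √(-2))*(-5) = (4 + I*√2)*(-5) = -20 - 5*I*√2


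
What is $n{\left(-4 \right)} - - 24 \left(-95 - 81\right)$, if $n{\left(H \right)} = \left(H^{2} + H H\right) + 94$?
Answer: $-4098$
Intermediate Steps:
$n{\left(H \right)} = 94 + 2 H^{2}$ ($n{\left(H \right)} = \left(H^{2} + H^{2}\right) + 94 = 2 H^{2} + 94 = 94 + 2 H^{2}$)
$n{\left(-4 \right)} - - 24 \left(-95 - 81\right) = \left(94 + 2 \left(-4\right)^{2}\right) - - 24 \left(-95 - 81\right) = \left(94 + 2 \cdot 16\right) - \left(-24\right) \left(-176\right) = \left(94 + 32\right) - 4224 = 126 - 4224 = -4098$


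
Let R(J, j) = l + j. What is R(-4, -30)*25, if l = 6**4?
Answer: 31650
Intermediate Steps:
l = 1296
R(J, j) = 1296 + j
R(-4, -30)*25 = (1296 - 30)*25 = 1266*25 = 31650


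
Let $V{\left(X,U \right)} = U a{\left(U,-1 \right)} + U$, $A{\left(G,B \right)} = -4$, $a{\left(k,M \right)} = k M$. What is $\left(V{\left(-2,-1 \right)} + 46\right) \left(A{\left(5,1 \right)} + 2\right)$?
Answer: $-88$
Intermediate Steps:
$a{\left(k,M \right)} = M k$
$V{\left(X,U \right)} = U - U^{2}$ ($V{\left(X,U \right)} = U \left(- U\right) + U = - U^{2} + U = U - U^{2}$)
$\left(V{\left(-2,-1 \right)} + 46\right) \left(A{\left(5,1 \right)} + 2\right) = \left(- (1 - -1) + 46\right) \left(-4 + 2\right) = \left(- (1 + 1) + 46\right) \left(-2\right) = \left(\left(-1\right) 2 + 46\right) \left(-2\right) = \left(-2 + 46\right) \left(-2\right) = 44 \left(-2\right) = -88$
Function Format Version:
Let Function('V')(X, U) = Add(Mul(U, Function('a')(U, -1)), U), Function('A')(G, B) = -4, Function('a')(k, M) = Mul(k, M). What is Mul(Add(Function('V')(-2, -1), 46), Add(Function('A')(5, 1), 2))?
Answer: -88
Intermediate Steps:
Function('a')(k, M) = Mul(M, k)
Function('V')(X, U) = Add(U, Mul(-1, Pow(U, 2))) (Function('V')(X, U) = Add(Mul(U, Mul(-1, U)), U) = Add(Mul(-1, Pow(U, 2)), U) = Add(U, Mul(-1, Pow(U, 2))))
Mul(Add(Function('V')(-2, -1), 46), Add(Function('A')(5, 1), 2)) = Mul(Add(Mul(-1, Add(1, Mul(-1, -1))), 46), Add(-4, 2)) = Mul(Add(Mul(-1, Add(1, 1)), 46), -2) = Mul(Add(Mul(-1, 2), 46), -2) = Mul(Add(-2, 46), -2) = Mul(44, -2) = -88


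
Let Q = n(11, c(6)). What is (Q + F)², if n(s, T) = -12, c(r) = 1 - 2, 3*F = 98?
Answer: 3844/9 ≈ 427.11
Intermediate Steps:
F = 98/3 (F = (⅓)*98 = 98/3 ≈ 32.667)
c(r) = -1
Q = -12
(Q + F)² = (-12 + 98/3)² = (62/3)² = 3844/9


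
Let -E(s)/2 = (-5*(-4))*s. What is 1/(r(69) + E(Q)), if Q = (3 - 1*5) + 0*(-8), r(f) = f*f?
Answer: 1/4841 ≈ 0.00020657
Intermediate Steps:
r(f) = f**2
Q = -2 (Q = (3 - 5) + 0 = -2 + 0 = -2)
E(s) = -40*s (E(s) = -2*(-5*(-4))*s = -40*s)
1/(r(69) + E(Q)) = 1/(69**2 - 40*(-2)) = 1/(4761 + 80) = 1/4841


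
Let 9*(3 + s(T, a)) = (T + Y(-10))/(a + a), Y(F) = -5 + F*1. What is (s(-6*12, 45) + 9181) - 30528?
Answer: -5764529/270 ≈ -21350.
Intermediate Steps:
Y(F) = -5 + F
s(T, a) = -3 + (-15 + T)/(18*a) (s(T, a) = -3 + ((T + (-5 - 10))/(a + a))/9 = -3 + ((T - 15)/((2*a)))/9 = -3 + ((-15 + T)*(1/(2*a)))/9 = -3 + ((-15 + T)/(2*a))/9 = -3 + (-15 + T)/(18*a))
(s(-6*12, 45) + 9181) - 30528 = ((1/18)*(-15 - 6*12 - 54*45)/45 + 9181) - 30528 = ((1/18)*(1/45)*(-15 - 72 - 2430) + 9181) - 30528 = ((1/18)*(1/45)*(-2517) + 9181) - 30528 = (-839/270 + 9181) - 30528 = 2478031/270 - 30528 = -5764529/270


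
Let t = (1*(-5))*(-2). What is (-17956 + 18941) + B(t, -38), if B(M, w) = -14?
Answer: 971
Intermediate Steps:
t = 10 (t = -5*(-2) = 10)
(-17956 + 18941) + B(t, -38) = (-17956 + 18941) - 14 = 985 - 14 = 971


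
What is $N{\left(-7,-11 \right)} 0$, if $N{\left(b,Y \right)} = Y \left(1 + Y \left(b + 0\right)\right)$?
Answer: $0$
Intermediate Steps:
$N{\left(b,Y \right)} = Y \left(1 + Y b\right)$
$N{\left(-7,-11 \right)} 0 = - 11 \left(1 - -77\right) 0 = - 11 \left(1 + 77\right) 0 = \left(-11\right) 78 \cdot 0 = \left(-858\right) 0 = 0$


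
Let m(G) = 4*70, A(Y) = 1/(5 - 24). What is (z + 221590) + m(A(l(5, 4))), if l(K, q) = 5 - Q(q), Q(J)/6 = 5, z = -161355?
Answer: 60515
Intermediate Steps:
Q(J) = 30 (Q(J) = 6*5 = 30)
l(K, q) = -25 (l(K, q) = 5 - 1*30 = 5 - 30 = -25)
A(Y) = -1/19 (A(Y) = 1/(-19) = -1/19)
m(G) = 280
(z + 221590) + m(A(l(5, 4))) = (-161355 + 221590) + 280 = 60235 + 280 = 60515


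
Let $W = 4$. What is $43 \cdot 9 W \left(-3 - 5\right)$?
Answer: $-12384$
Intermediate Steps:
$43 \cdot 9 W \left(-3 - 5\right) = 43 \cdot 9 \cdot 4 \left(-3 - 5\right) = 387 \cdot 4 \left(-8\right) = 387 \left(-32\right) = -12384$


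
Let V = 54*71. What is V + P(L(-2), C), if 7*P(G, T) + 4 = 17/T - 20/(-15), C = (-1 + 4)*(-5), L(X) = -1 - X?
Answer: 134171/35 ≈ 3833.5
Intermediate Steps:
C = -15 (C = 3*(-5) = -15)
P(G, T) = -8/21 + 17/(7*T) (P(G, T) = -4/7 + (17/T - 20/(-15))/7 = -4/7 + (17/T - 20*(-1/15))/7 = -4/7 + (17/T + 4/3)/7 = -4/7 + (4/3 + 17/T)/7 = -4/7 + (4/21 + 17/(7*T)) = -8/21 + 17/(7*T))
V = 3834
V + P(L(-2), C) = 3834 + (1/21)*(51 - 8*(-15))/(-15) = 3834 + (1/21)*(-1/15)*(51 + 120) = 3834 + (1/21)*(-1/15)*171 = 3834 - 19/35 = 134171/35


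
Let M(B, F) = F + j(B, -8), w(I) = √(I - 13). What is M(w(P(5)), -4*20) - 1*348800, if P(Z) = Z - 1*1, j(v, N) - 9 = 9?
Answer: -348862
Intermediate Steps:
j(v, N) = 18 (j(v, N) = 9 + 9 = 18)
P(Z) = -1 + Z (P(Z) = Z - 1 = -1 + Z)
w(I) = √(-13 + I)
M(B, F) = 18 + F (M(B, F) = F + 18 = 18 + F)
M(w(P(5)), -4*20) - 1*348800 = (18 - 4*20) - 1*348800 = (18 - 80) - 348800 = -62 - 348800 = -348862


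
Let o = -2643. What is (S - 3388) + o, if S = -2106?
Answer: -8137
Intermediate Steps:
(S - 3388) + o = (-2106 - 3388) - 2643 = -5494 - 2643 = -8137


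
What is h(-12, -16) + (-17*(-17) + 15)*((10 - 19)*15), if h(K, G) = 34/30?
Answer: -615583/15 ≈ -41039.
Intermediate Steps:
h(K, G) = 17/15 (h(K, G) = 34*(1/30) = 17/15)
h(-12, -16) + (-17*(-17) + 15)*((10 - 19)*15) = 17/15 + (-17*(-17) + 15)*((10 - 19)*15) = 17/15 + (289 + 15)*(-9*15) = 17/15 + 304*(-135) = 17/15 - 41040 = -615583/15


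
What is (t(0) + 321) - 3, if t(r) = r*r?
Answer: 318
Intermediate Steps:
t(r) = r²
(t(0) + 321) - 3 = (0² + 321) - 3 = (0 + 321) - 3 = 321 - 3 = 318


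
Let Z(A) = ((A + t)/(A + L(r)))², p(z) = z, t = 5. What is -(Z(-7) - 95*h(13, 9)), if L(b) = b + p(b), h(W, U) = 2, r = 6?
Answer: 4746/25 ≈ 189.84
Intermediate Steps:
L(b) = 2*b (L(b) = b + b = 2*b)
Z(A) = (5 + A)²/(12 + A)² (Z(A) = ((A + 5)/(A + 2*6))² = ((5 + A)/(A + 12))² = ((5 + A)/(12 + A))² = (5 + A)²/(12 + A)²)
-(Z(-7) - 95*h(13, 9)) = -((5 - 7)²/(12 - 7)² - 95*2) = -((-2)²/5² - 190) = -(4*(1/25) - 190) = -(4/25 - 190) = -1*(-4746/25) = 4746/25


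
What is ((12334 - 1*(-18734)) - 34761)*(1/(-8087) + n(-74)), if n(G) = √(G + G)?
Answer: 3693/8087 - 7386*I*√37 ≈ 0.45666 - 44927.0*I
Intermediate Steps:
n(G) = √2*√G (n(G) = √(2*G) = √2*√G)
((12334 - 1*(-18734)) - 34761)*(1/(-8087) + n(-74)) = ((12334 - 1*(-18734)) - 34761)*(1/(-8087) + √2*√(-74)) = ((12334 + 18734) - 34761)*(-1/8087 + √2*(I*√74)) = (31068 - 34761)*(-1/8087 + 2*I*√37) = -3693*(-1/8087 + 2*I*√37) = 3693/8087 - 7386*I*√37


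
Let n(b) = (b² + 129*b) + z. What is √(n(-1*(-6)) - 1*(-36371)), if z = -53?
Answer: 2*√9282 ≈ 192.69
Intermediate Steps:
n(b) = -53 + b² + 129*b (n(b) = (b² + 129*b) - 53 = -53 + b² + 129*b)
√(n(-1*(-6)) - 1*(-36371)) = √((-53 + (-1*(-6))² + 129*(-1*(-6))) - 1*(-36371)) = √((-53 + 6² + 129*6) + 36371) = √((-53 + 36 + 774) + 36371) = √(757 + 36371) = √37128 = 2*√9282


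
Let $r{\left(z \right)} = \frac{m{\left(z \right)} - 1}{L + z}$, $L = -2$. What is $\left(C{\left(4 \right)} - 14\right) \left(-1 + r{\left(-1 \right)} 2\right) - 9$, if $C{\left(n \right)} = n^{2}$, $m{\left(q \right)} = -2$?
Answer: $-7$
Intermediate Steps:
$r{\left(z \right)} = - \frac{3}{-2 + z}$ ($r{\left(z \right)} = \frac{-2 - 1}{-2 + z} = - \frac{3}{-2 + z}$)
$\left(C{\left(4 \right)} - 14\right) \left(-1 + r{\left(-1 \right)} 2\right) - 9 = \left(4^{2} - 14\right) \left(-1 + - \frac{3}{-2 - 1} \cdot 2\right) - 9 = \left(16 - 14\right) \left(-1 + - \frac{3}{-3} \cdot 2\right) - 9 = 2 \left(-1 + \left(-3\right) \left(- \frac{1}{3}\right) 2\right) - 9 = 2 \left(-1 + 1 \cdot 2\right) - 9 = 2 \left(-1 + 2\right) - 9 = 2 \cdot 1 - 9 = 2 - 9 = -7$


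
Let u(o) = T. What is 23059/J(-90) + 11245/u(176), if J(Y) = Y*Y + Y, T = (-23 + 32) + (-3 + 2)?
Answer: 45128461/32040 ≈ 1408.5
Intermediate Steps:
T = 8 (T = 9 - 1 = 8)
J(Y) = Y + Y² (J(Y) = Y² + Y = Y + Y²)
u(o) = 8
23059/J(-90) + 11245/u(176) = 23059/((-90*(1 - 90))) + 11245/8 = 23059/((-90*(-89))) + 11245*(⅛) = 23059/8010 + 11245/8 = 45128461/32040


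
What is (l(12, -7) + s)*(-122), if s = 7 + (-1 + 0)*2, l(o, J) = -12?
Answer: 854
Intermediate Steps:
s = 5 (s = 7 - 1*2 = 7 - 2 = 5)
(l(12, -7) + s)*(-122) = (-12 + 5)*(-122) = -7*(-122) = 854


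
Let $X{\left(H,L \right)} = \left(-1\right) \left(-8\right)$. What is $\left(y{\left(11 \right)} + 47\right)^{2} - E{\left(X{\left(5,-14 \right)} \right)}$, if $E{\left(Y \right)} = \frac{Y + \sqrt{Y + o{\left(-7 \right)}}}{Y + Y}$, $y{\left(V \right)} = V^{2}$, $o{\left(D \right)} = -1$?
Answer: $\frac{56447}{2} - \frac{\sqrt{7}}{16} \approx 28223.0$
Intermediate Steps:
$X{\left(H,L \right)} = 8$
$E{\left(Y \right)} = \frac{Y + \sqrt{-1 + Y}}{2 Y}$ ($E{\left(Y \right)} = \frac{Y + \sqrt{Y - 1}}{Y + Y} = \frac{Y + \sqrt{-1 + Y}}{2 Y}$)
$\left(y{\left(11 \right)} + 47\right)^{2} - E{\left(X{\left(5,-14 \right)} \right)} = \left(11^{2} + 47\right)^{2} - \frac{8 + \sqrt{-1 + 8}}{2 \cdot 8} = \left(121 + 47\right)^{2} - \frac{1}{2} \cdot \frac{1}{8} \left(8 + \sqrt{7}\right) = 168^{2} - \left(\frac{1}{2} + \frac{\sqrt{7}}{16}\right) = 28224 - \left(\frac{1}{2} + \frac{\sqrt{7}}{16}\right) = \frac{56447}{2} - \frac{\sqrt{7}}{16}$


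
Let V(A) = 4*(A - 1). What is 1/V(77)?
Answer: 1/304 ≈ 0.0032895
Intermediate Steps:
V(A) = -4 + 4*A (V(A) = 4*(-1 + A) = -4 + 4*A)
1/V(77) = 1/(-4 + 4*77) = 1/(-4 + 308) = 1/304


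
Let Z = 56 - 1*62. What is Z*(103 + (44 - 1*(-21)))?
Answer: -1008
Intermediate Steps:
Z = -6 (Z = 56 - 62 = -6)
Z*(103 + (44 - 1*(-21))) = -6*(103 + (44 - 1*(-21))) = -6*(103 + (44 + 21)) = -6*(103 + 65) = -6*168 = -1008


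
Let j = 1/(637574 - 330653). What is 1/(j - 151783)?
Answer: -306921/46585390142 ≈ -6.5884e-6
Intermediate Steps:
j = 1/306921 ≈ 3.2582e-6
1/(j - 151783) = 1/(1/306921 - 151783) = 1/(-46585390142/306921) = -306921/46585390142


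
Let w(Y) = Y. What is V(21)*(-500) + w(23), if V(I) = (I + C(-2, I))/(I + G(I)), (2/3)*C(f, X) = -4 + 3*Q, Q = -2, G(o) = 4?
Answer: -97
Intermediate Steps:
C(f, X) = -15 (C(f, X) = 3*(-4 + 3*(-2))/2 = 3*(-4 - 6)/2 = (3/2)*(-10) = -15)
V(I) = (-15 + I)/(4 + I) (V(I) = (I - 15)/(I + 4) = (-15 + I)/(4 + I))
V(21)*(-500) + w(23) = ((-15 + 21)/(4 + 21))*(-500) + 23 = (6/25)*(-500) + 23 = -120 + 23 = -97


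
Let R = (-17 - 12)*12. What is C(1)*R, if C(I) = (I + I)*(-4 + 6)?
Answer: -1392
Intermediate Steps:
R = -348 (R = -29*12 = -348)
C(I) = 4*I (C(I) = (2*I)*2 = 4*I)
C(1)*R = (4*1)*(-348) = 4*(-348) = -1392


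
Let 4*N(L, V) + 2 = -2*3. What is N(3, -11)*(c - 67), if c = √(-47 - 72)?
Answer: 134 - 2*I*√119 ≈ 134.0 - 21.817*I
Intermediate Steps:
N(L, V) = -2 (N(L, V) = -½ + (-2*3)/4 = -½ + (¼)*(-6) = -½ - 3/2 = -2)
c = I*√119 (c = √(-119) = I*√119 ≈ 10.909*I)
N(3, -11)*(c - 67) = -2*(I*√119 - 67) = -2*(-67 + I*√119) = 134 - 2*I*√119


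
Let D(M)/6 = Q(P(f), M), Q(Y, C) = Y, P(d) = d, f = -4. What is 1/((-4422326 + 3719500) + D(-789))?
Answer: -1/702850 ≈ -1.4228e-6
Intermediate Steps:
D(M) = -24 (D(M) = 6*(-4) = -24)
1/((-4422326 + 3719500) + D(-789)) = 1/((-4422326 + 3719500) - 24) = 1/(-702826 - 24) = 1/(-702850) = -1/702850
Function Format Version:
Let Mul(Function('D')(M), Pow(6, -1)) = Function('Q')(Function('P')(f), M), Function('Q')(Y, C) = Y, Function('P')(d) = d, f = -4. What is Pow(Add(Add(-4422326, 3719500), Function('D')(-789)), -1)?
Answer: Rational(-1, 702850) ≈ -1.4228e-6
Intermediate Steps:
Function('D')(M) = -24 (Function('D')(M) = Mul(6, -4) = -24)
Pow(Add(Add(-4422326, 3719500), Function('D')(-789)), -1) = Pow(Add(Add(-4422326, 3719500), -24), -1) = Pow(Add(-702826, -24), -1) = Pow(-702850, -1) = Rational(-1, 702850)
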